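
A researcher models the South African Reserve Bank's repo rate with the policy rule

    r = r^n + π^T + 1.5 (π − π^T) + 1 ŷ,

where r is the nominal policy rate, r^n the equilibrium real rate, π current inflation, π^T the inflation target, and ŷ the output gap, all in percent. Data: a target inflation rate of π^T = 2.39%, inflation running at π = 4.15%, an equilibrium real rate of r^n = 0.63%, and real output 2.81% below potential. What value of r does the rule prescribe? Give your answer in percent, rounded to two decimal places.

Output 2.81% below potential → ŷ = -2.81.
r = 0.63 + 2.39 + 1.5 × (4.15 − 2.39) + 1 × (-2.81)
   = 0.63 + 2.39 + 2.64 − 2.81 = 2.85

2.85%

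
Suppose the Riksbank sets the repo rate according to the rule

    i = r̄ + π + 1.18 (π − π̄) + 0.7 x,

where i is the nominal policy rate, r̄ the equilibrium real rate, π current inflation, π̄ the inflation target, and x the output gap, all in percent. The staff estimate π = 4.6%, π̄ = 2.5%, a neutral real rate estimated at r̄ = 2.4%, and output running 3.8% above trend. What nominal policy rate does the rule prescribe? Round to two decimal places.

Output 3.8% above potential → x = 3.8.
i = 2.4 + 4.6 + 1.18 × (4.6 − 2.5) + 0.7 × 3.8
   = 2.4 + 4.6 + 2.478 + 2.66 = 12.14

12.14%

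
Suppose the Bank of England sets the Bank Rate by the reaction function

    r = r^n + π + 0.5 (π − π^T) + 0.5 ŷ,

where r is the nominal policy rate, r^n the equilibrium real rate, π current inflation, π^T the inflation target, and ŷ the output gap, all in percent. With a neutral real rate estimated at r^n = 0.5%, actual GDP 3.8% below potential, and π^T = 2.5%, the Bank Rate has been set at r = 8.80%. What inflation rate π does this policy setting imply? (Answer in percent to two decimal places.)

7.63%

Output 3.8% below potential → ŷ = -3.8.
Collecting π: r = r^n + (1 + 0.5) π − 0.5 π^T + 0.5 ŷ
1.5 π = 8.80 − 0.5 + 0.5 × 2.5 − 0.5 × (-3.8) = 11.45
π = 11.45 / 1.5 = 7.63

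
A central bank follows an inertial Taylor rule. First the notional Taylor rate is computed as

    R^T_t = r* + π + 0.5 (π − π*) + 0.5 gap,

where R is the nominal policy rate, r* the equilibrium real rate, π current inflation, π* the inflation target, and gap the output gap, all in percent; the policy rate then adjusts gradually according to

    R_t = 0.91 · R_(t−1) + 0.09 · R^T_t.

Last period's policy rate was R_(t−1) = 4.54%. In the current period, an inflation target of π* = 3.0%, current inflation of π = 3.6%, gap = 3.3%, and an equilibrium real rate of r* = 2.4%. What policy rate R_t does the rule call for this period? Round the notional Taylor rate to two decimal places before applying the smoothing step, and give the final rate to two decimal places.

4.85%

R^T_t = 2.4 + 3.6 + 0.5 × (3.6 − 3.0) + 0.5 × 3.3
   = 2.4 + 3.6 + 0.3 + 1.65 = 7.95
R_t = 0.91 × 4.54 + 0.09 × 7.95 = 4.1314 + 0.7155 = 4.85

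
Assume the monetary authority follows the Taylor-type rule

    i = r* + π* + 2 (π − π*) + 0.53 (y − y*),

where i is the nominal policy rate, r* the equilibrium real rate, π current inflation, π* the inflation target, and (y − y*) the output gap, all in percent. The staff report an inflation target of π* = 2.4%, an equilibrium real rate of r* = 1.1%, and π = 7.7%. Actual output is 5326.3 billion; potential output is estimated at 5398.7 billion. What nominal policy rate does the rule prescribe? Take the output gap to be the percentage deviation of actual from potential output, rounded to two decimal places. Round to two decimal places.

Output gap = 100 × (5326.3 − 5398.7) / 5398.7 = -1.34%.
i = 1.10 + 2.40 + 2 × (7.70 − 2.40) + 0.53 × (-1.34)
   = 1.10 + 2.4 + 10.6 − 0.7102 = 13.39

13.39%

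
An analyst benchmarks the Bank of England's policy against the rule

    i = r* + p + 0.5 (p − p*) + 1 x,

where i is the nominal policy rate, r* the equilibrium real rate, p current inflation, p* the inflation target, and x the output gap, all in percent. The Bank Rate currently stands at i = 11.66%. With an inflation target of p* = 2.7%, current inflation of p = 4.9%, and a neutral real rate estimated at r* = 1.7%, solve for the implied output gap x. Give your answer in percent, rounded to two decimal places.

3.96%

1 x = 11.66 − 1.7 − 4.9 − 0.5 × (4.9 − 2.7) = 3.96
x = 3.96 / 1 = 3.96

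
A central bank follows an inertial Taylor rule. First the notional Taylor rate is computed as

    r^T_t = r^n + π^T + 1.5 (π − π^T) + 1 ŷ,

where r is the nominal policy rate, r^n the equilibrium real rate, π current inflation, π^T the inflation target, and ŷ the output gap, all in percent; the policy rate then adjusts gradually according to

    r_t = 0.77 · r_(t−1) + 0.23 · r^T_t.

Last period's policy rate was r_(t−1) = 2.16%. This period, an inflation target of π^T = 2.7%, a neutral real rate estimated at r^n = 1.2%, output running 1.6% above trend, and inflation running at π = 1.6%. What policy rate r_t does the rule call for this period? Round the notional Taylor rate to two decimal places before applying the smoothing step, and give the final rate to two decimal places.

Output 1.6% above potential → ŷ = 1.6.
r^T_t = 1.2 + 2.7 + 1.5 × (1.6 − 2.7) + 1 × 1.6
   = 1.2 + 2.7 − 1.65 + 1.6 = 3.85
r_t = 0.77 × 2.16 + 0.23 × 3.85 = 1.6632 + 0.8855 = 2.55

2.55%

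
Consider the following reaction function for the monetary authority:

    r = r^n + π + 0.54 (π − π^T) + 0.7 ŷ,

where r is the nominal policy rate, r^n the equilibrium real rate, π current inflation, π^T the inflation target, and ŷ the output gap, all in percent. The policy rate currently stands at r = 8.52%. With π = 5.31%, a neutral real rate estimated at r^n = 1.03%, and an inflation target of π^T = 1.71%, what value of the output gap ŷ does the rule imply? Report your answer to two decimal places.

0.34%

0.7 ŷ = 8.52 − 1.03 − 5.31 − 0.54 × (5.31 − 1.71) = 0.236
ŷ = 0.236 / 0.7 = 0.34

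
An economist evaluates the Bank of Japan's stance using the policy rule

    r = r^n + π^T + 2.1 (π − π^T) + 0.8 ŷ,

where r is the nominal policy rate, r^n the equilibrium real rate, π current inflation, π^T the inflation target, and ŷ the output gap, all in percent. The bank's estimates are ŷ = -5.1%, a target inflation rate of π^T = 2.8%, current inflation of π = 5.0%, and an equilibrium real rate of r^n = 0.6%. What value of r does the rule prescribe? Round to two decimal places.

3.94%

r = 0.6 + 2.8 + 2.1 × (5.0 − 2.8) + 0.8 × (-5.1)
   = 0.6 + 2.8 + 4.62 − 4.08 = 3.94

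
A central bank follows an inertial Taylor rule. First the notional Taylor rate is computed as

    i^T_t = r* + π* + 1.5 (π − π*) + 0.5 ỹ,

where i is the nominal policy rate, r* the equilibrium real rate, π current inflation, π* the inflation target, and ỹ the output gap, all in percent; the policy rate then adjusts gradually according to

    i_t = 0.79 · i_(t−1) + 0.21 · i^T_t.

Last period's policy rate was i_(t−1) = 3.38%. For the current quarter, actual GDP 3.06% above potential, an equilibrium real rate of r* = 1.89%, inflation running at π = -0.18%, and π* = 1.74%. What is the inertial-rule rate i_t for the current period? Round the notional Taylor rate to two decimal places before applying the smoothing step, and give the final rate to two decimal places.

3.15%

Output 3.06% above potential → ỹ = 3.06.
i^T_t = 1.89 + 1.74 + 1.5 × (-0.18 − 1.74) + 0.5 × 3.06
   = 1.89 + 1.74 − 2.88 + 1.53 = 2.28
i_t = 0.79 × 3.38 + 0.21 × 2.28 = 2.6702 + 0.4788 = 3.15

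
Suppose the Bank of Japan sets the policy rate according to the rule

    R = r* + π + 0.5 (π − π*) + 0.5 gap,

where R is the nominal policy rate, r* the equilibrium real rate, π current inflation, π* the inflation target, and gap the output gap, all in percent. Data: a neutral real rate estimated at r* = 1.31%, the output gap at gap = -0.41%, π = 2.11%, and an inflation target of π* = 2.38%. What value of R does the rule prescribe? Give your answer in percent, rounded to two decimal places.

3.08%

R = 1.31 + 2.11 + 0.5 × (2.11 − 2.38) + 0.5 × (-0.41)
   = 1.31 + 2.11 − 0.135 − 0.205 = 3.08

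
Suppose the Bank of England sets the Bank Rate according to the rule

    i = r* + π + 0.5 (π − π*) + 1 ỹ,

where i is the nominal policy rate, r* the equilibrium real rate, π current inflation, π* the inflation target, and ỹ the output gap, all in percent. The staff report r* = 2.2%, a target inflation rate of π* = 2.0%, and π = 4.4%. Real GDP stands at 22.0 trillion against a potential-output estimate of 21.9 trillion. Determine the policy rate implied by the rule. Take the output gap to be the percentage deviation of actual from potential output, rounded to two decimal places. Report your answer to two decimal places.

Output gap = 100 × (22.0 − 21.9) / 21.9 = 0.46%.
i = 2.20 + 4.40 + 0.5 × (4.40 − 2.00) + 1 × 0.46
   = 2.20 + 4.4 + 1.2 + 0.46 = 8.26

8.26%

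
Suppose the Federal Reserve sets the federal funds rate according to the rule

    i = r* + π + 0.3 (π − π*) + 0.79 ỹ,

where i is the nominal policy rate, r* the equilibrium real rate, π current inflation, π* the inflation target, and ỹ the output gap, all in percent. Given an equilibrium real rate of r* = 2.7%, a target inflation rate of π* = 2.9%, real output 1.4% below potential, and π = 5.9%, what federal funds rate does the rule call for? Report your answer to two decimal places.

Output 1.4% below potential → ỹ = -1.4.
i = 2.7 + 5.9 + 0.3 × (5.9 − 2.9) + 0.79 × (-1.4)
   = 2.7 + 5.9 + 0.9 − 1.106 = 8.39

8.39%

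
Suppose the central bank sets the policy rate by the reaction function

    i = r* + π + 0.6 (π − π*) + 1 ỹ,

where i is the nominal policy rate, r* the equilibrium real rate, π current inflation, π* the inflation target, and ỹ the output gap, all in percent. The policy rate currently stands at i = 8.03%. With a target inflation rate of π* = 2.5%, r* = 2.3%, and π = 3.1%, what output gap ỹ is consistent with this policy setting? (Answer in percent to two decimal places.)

2.27%

1 ỹ = 8.03 − 2.3 − 3.1 − 0.6 × (3.1 − 2.5) = 2.27
ỹ = 2.27 / 1 = 2.27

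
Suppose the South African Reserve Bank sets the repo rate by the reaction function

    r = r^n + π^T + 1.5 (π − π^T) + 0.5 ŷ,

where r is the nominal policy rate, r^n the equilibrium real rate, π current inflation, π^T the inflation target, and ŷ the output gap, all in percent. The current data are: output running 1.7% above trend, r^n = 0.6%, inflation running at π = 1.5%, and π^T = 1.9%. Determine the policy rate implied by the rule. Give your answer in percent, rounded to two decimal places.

2.75%

Output 1.7% above potential → ŷ = 1.7.
r = 0.6 + 1.9 + 1.5 × (1.5 − 1.9) + 0.5 × 1.7
   = 0.6 + 1.9 − 0.6 + 0.85 = 2.75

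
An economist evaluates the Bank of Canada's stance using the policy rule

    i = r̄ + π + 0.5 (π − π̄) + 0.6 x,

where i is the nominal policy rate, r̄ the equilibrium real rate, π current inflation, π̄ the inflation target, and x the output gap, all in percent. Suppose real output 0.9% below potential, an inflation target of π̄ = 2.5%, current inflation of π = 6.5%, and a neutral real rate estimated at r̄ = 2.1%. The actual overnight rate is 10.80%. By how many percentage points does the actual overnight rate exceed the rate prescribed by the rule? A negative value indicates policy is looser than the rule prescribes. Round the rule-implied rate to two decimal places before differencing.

Output 0.9% below potential → x = -0.9.
i = 2.1 + 6.5 + 0.5 × (6.5 − 2.5) + 0.6 × (-0.9)
   = 2.1 + 6.5 + 2 − 0.54 = 10.06
Deviation = 10.80 − 10.06 = 0.74 pp.

0.74 pp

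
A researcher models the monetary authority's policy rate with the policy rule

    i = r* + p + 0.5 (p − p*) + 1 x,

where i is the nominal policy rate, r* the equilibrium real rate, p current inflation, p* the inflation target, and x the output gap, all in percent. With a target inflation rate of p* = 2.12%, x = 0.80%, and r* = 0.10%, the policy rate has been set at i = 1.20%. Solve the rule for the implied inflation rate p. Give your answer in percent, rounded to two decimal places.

0.91%

Collecting p: i = r* + (1 + 0.5) p − 0.5 p* + 1 x
1.5 p = 1.20 − 0.10 + 0.5 × 2.12 − 1 × 0.80 = 1.36
p = 1.36 / 1.5 = 0.91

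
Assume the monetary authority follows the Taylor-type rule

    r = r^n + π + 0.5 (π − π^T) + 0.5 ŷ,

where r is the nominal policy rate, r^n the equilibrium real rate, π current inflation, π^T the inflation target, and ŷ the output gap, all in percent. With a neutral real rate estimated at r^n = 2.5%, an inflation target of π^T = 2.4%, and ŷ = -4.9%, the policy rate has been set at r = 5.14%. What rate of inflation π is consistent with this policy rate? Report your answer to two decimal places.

Collecting π: r = r^n + (1 + 0.5) π − 0.5 π^T + 0.5 ŷ
1.5 π = 5.14 − 2.5 + 0.5 × 2.4 − 0.5 × (-4.9) = 6.29
π = 6.29 / 1.5 = 4.19

4.19%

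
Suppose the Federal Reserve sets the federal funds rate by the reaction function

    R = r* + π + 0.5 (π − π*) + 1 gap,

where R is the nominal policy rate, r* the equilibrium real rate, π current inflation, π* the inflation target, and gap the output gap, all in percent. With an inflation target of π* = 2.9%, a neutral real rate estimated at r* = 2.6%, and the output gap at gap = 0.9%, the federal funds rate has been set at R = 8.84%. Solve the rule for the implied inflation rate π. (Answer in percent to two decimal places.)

4.53%

Collecting π: R = r* + (1 + 0.5) π − 0.5 π* + 1 gap
1.5 π = 8.84 − 2.6 + 0.5 × 2.9 − 1 × 0.9 = 6.79
π = 6.79 / 1.5 = 4.53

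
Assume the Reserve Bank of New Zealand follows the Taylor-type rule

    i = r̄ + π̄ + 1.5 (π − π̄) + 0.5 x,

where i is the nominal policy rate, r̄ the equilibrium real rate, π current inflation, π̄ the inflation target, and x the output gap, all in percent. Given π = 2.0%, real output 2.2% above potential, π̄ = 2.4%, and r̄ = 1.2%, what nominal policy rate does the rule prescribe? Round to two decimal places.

Output 2.2% above potential → x = 2.2.
i = 1.2 + 2.4 + 1.5 × (2.0 − 2.4) + 0.5 × 2.2
   = 1.2 + 2.4 − 0.6 + 1.1 = 4.10

4.10%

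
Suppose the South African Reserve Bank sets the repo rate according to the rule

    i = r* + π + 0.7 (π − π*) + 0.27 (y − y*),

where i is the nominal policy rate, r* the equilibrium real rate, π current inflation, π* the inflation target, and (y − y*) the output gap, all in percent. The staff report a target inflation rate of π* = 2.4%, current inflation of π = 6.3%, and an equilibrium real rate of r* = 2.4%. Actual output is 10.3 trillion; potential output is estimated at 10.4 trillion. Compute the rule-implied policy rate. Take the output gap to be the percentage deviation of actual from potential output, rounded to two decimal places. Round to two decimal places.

Output gap = 100 × (10.3 − 10.4) / 10.4 = -0.96%.
i = 2.40 + 6.30 + 0.7 × (6.30 − 2.40) + 0.27 × (-0.96)
   = 2.40 + 6.3 + 2.73 − 0.2592 = 11.17

11.17%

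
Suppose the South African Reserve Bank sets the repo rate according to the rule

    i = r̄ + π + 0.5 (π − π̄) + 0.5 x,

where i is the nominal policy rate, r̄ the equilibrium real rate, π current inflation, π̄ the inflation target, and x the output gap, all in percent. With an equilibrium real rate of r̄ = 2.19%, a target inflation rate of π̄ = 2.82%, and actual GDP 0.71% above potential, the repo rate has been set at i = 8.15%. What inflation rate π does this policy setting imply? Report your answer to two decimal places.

Output 0.71% above potential → x = 0.71.
Collecting π: i = r̄ + (1 + 0.5) π − 0.5 π̄ + 0.5 x
1.5 π = 8.15 − 2.19 + 0.5 × 2.82 − 0.5 × 0.71 = 7.015
π = 7.015 / 1.5 = 4.68

4.68%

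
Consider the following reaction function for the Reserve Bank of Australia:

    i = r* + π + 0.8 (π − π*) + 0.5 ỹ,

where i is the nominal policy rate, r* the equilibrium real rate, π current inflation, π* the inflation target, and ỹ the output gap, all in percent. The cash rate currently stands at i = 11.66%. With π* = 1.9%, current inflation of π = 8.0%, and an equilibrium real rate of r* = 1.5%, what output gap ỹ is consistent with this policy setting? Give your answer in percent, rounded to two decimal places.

0.5 ỹ = 11.66 − 1.5 − 8.0 − 0.8 × (8.0 − 1.9) = -2.72
ỹ = -2.72 / 0.5 = -5.44

-5.44%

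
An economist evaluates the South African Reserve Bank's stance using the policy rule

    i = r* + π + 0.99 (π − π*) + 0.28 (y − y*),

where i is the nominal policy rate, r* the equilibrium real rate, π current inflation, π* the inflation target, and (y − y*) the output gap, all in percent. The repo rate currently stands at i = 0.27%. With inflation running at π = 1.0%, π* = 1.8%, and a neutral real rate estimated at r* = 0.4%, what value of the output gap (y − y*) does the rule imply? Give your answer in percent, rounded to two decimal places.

0.28 (y − y*) = 0.27 − 0.4 − 1.0 − 0.99 × (1.0 − 1.8) = -0.338
(y − y*) = -0.338 / 0.28 = -1.21

-1.21%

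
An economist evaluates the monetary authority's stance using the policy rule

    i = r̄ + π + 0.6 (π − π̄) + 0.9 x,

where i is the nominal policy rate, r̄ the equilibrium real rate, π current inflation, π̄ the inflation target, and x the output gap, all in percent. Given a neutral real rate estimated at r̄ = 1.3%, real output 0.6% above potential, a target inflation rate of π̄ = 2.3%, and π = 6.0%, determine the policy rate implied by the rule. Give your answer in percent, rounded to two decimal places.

10.06%

Output 0.6% above potential → x = 0.6.
i = 1.3 + 6.0 + 0.6 × (6.0 − 2.3) + 0.9 × 0.6
   = 1.3 + 6 + 2.22 + 0.54 = 10.06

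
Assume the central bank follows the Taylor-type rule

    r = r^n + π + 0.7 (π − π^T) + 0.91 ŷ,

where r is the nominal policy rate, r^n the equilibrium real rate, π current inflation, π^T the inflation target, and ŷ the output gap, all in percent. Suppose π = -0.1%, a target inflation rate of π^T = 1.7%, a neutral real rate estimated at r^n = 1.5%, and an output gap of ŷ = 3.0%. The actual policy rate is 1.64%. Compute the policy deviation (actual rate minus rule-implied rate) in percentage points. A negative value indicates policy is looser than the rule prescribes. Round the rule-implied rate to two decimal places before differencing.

r = 1.5 + (-0.1) + 0.7 × (-0.1 − 1.7) + 0.91 × 3.0
   = 1.5 − 0.1 − 1.26 + 2.73 = 2.87
Deviation = 1.64 − 2.87 = -1.23 pp.

-1.23 pp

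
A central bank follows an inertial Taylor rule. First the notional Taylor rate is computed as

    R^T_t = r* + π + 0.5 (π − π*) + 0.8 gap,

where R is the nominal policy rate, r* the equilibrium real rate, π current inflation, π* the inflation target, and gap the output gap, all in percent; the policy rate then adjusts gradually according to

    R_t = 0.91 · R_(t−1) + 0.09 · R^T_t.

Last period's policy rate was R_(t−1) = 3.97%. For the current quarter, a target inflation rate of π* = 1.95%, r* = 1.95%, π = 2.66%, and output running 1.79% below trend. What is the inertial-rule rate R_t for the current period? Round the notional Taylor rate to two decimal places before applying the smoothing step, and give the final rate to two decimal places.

Output 1.79% below potential → gap = -1.79.
R^T_t = 1.95 + 2.66 + 0.5 × (2.66 − 1.95) + 0.8 × (-1.79)
   = 1.95 + 2.66 + 0.355 − 1.432 = 3.53
R_t = 0.91 × 3.97 + 0.09 × 3.53 = 3.6127 + 0.3177 = 3.93

3.93%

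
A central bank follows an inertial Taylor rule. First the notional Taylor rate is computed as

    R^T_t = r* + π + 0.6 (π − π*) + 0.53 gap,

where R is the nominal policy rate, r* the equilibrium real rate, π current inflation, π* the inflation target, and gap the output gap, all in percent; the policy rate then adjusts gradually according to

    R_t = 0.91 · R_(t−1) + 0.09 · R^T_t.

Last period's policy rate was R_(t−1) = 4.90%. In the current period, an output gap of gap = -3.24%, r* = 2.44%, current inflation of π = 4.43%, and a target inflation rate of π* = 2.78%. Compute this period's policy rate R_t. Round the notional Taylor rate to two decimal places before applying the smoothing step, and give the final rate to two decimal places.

5.01%

R^T_t = 2.44 + 4.43 + 0.6 × (4.43 − 2.78) + 0.53 × (-3.24)
   = 2.44 + 4.43 + 0.99 − 1.7172 = 6.14
R_t = 0.91 × 4.90 + 0.09 × 6.14 = 4.459 + 0.5526 = 5.01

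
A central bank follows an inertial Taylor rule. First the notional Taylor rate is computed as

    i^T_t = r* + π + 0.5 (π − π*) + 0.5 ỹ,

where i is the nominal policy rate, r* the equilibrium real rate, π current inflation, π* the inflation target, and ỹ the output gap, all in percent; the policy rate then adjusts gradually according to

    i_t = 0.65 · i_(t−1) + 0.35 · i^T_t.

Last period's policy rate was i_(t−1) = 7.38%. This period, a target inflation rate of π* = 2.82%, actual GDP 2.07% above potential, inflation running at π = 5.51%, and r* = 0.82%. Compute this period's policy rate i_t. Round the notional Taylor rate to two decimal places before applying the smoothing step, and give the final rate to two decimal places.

7.85%

Output 2.07% above potential → ỹ = 2.07.
i^T_t = 0.82 + 5.51 + 0.5 × (5.51 − 2.82) + 0.5 × 2.07
   = 0.82 + 5.51 + 1.345 + 1.035 = 8.71
i_t = 0.65 × 7.38 + 0.35 × 8.71 = 4.797 + 3.0485 = 7.85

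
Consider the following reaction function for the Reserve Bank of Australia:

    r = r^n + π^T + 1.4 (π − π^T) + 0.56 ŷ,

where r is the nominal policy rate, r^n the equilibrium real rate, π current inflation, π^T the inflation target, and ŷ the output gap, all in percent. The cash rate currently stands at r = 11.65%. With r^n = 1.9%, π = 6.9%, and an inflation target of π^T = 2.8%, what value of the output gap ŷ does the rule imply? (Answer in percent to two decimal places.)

0.56 ŷ = 11.65 − 1.9 − 2.8 − 1.4 × (6.9 − 2.8) = 1.21
ŷ = 1.21 / 0.56 = 2.16

2.16%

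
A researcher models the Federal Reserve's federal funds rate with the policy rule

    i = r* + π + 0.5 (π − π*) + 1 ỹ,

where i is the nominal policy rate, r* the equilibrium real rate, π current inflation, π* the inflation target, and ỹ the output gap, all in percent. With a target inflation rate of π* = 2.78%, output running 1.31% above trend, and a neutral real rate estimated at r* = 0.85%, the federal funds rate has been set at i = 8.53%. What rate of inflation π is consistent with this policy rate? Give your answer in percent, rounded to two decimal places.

5.17%

Output 1.31% above potential → ỹ = 1.31.
Collecting π: i = r* + (1 + 0.5) π − 0.5 π* + 1 ỹ
1.5 π = 8.53 − 0.85 + 0.5 × 2.78 − 1 × 1.31 = 7.76
π = 7.76 / 1.5 = 5.17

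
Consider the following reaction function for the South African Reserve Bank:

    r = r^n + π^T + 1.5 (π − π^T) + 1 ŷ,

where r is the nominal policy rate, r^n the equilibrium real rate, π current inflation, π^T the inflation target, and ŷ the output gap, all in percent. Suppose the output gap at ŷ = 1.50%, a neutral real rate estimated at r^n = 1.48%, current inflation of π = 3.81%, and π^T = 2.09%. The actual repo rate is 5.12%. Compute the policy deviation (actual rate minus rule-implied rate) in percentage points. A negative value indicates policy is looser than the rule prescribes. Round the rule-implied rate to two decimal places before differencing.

r = 1.48 + 2.09 + 1.5 × (3.81 − 2.09) + 1 × 1.50
   = 1.48 + 2.09 + 2.58 + 1.5 = 7.65
Deviation = 5.12 − 7.65 = -2.53 pp.

-2.53 pp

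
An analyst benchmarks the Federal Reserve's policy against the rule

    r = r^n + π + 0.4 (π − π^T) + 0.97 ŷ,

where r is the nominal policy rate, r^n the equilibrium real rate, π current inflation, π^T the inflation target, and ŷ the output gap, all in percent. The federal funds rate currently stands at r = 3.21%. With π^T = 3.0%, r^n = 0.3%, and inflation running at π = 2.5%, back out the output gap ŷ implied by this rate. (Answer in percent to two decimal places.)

0.63%

0.97 ŷ = 3.21 − 0.3 − 2.5 − 0.4 × (2.5 − 3.0) = 0.61
ŷ = 0.61 / 0.97 = 0.63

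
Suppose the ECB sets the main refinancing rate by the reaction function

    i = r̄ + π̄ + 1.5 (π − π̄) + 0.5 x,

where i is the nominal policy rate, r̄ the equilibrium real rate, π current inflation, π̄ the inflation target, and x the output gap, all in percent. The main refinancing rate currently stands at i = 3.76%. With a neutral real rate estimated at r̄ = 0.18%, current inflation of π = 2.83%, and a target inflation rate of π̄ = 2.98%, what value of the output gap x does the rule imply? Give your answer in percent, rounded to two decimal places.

1.65%

0.5 x = 3.76 − 0.18 − 2.98 − 1.5 × (2.83 − 2.98) = 0.825
x = 0.825 / 0.5 = 1.65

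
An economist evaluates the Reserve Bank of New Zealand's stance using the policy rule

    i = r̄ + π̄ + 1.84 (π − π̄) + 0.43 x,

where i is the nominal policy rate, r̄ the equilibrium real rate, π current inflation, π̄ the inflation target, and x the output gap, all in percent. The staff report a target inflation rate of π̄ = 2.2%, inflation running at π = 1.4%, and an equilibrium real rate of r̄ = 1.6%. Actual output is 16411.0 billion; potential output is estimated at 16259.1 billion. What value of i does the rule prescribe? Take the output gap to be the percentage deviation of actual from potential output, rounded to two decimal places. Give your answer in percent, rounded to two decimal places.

Output gap = 100 × (16411.0 − 16259.1) / 16259.1 = 0.93%.
i = 1.60 + 2.20 + 1.84 × (1.40 − 2.20) + 0.43 × 0.93
   = 1.60 + 2.2 − 1.472 + 0.3999 = 2.73

2.73%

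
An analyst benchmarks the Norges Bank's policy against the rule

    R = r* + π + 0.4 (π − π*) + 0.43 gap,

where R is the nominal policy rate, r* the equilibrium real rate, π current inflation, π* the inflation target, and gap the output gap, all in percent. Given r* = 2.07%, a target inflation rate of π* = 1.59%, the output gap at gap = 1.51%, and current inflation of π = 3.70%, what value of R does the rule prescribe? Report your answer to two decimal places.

R = 2.07 + 3.70 + 0.4 × (3.70 − 1.59) + 0.43 × 1.51
   = 2.07 + 3.7 + 0.844 + 0.6493 = 7.26

7.26%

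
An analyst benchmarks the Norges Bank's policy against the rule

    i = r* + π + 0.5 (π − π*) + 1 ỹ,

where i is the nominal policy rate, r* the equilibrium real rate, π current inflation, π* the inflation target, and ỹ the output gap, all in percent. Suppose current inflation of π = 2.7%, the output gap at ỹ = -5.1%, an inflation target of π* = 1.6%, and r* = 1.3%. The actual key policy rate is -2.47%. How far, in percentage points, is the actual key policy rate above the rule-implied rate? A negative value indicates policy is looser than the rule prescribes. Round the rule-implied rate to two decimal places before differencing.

-1.92 pp

i = 1.3 + 2.7 + 0.5 × (2.7 − 1.6) + 1 × (-5.1)
   = 1.3 + 2.7 + 0.55 − 5.1 = -0.55
Deviation = -2.47 − (-0.55) = -1.92 pp.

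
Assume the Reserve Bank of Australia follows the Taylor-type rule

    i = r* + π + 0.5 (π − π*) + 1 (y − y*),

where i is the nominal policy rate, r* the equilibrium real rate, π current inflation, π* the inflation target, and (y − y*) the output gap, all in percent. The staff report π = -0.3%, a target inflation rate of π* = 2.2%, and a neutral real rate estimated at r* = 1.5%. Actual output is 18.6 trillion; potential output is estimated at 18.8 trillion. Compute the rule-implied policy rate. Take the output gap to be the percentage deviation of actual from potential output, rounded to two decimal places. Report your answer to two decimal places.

Output gap = 100 × (18.6 − 18.8) / 18.8 = -1.06%.
i = 1.50 + (-0.30) + 0.5 × (-0.30 − 2.20) + 1 × (-1.06)
   = 1.50 − 0.3 − 1.25 − 1.06 = -1.11

-1.11%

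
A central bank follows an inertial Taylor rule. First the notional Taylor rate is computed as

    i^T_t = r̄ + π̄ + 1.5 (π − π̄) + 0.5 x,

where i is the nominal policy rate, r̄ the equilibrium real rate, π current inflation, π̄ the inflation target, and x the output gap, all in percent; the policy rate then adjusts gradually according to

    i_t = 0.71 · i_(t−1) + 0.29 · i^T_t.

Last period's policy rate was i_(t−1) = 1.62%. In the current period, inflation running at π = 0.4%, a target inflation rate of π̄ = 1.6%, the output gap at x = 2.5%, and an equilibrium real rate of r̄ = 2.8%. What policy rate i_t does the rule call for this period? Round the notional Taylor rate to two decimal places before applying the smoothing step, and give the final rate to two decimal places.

2.27%

i^T_t = 2.8 + 1.6 + 1.5 × (0.4 − 1.6) + 0.5 × 2.5
   = 2.8 + 1.6 − 1.8 + 1.25 = 3.85
i_t = 0.71 × 1.62 + 0.29 × 3.85 = 1.1502 + 1.1165 = 2.27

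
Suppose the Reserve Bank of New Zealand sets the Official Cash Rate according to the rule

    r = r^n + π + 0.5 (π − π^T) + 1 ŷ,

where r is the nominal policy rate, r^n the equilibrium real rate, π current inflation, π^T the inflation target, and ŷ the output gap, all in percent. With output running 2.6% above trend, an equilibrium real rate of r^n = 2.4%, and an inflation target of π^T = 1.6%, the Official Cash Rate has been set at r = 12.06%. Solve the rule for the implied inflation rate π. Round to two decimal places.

Output 2.6% above potential → ŷ = 2.6.
Collecting π: r = r^n + (1 + 0.5) π − 0.5 π^T + 1 ŷ
1.5 π = 12.06 − 2.4 + 0.5 × 1.6 − 1 × 2.6 = 7.86
π = 7.86 / 1.5 = 5.24

5.24%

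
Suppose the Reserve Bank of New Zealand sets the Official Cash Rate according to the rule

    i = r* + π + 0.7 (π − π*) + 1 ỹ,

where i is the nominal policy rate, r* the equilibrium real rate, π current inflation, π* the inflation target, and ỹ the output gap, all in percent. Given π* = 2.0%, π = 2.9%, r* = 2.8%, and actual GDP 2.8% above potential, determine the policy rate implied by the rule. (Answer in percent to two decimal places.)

Output 2.8% above potential → ỹ = 2.8.
i = 2.8 + 2.9 + 0.7 × (2.9 − 2.0) + 1 × 2.8
   = 2.8 + 2.9 + 0.63 + 2.8 = 9.13

9.13%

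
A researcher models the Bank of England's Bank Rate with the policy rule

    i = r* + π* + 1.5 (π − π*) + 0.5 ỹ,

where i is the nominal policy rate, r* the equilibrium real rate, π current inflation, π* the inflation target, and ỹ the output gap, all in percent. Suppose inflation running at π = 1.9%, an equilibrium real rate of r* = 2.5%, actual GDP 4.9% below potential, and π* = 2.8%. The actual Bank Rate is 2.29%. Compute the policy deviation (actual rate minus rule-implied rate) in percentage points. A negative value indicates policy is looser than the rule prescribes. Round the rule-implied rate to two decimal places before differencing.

Output 4.9% below potential → ỹ = -4.9.
i = 2.5 + 2.8 + 1.5 × (1.9 − 2.8) + 0.5 × (-4.9)
   = 2.5 + 2.8 − 1.35 − 2.45 = 1.50
Deviation = 2.29 − 1.50 = 0.79 pp.

0.79 pp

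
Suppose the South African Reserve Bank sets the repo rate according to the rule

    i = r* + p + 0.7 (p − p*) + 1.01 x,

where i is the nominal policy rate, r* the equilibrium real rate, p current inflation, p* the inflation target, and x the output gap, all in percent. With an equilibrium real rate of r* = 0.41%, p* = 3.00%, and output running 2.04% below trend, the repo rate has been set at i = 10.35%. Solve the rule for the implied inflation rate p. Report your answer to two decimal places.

8.29%

Output 2.04% below potential → x = -2.04.
Collecting p: i = r* + (1 + 0.7) p − 0.7 p* + 1.01 x
1.7 p = 10.35 − 0.41 + 0.7 × 3.00 − 1.01 × (-2.04) = 14.1004
p = 14.1004 / 1.7 = 8.29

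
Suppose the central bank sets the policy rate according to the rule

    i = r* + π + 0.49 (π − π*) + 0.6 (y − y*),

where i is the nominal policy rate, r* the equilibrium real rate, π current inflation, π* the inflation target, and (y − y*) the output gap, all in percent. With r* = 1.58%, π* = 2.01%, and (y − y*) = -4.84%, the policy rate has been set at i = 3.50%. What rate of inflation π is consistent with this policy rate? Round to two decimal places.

3.90%

Collecting π: i = r* + (1 + 0.49) π − 0.49 π* + 0.6 (y − y*)
1.49 π = 3.50 − 1.58 + 0.49 × 2.01 − 0.6 × (-4.84) = 5.8089
π = 5.8089 / 1.49 = 3.90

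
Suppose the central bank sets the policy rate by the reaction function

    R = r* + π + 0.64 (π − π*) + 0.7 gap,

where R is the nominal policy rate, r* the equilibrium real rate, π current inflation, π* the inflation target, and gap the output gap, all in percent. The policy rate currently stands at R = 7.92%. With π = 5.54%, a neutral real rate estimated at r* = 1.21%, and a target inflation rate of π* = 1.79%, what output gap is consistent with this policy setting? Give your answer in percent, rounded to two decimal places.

-1.76%

0.7 gap = 7.92 − 1.21 − 5.54 − 0.64 × (5.54 − 1.79) = -1.23
gap = -1.23 / 0.7 = -1.76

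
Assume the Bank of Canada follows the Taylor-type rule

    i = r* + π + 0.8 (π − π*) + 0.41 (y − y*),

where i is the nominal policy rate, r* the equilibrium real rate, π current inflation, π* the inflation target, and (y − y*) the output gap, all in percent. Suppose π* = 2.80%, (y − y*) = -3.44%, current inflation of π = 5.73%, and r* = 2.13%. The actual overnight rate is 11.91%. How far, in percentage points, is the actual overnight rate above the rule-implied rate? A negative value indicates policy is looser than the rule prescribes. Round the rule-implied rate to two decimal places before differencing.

3.12 pp

i = 2.13 + 5.73 + 0.8 × (5.73 − 2.80) + 0.41 × (-3.44)
   = 2.13 + 5.73 + 2.344 − 1.4104 = 8.79
Deviation = 11.91 − 8.79 = 3.12 pp.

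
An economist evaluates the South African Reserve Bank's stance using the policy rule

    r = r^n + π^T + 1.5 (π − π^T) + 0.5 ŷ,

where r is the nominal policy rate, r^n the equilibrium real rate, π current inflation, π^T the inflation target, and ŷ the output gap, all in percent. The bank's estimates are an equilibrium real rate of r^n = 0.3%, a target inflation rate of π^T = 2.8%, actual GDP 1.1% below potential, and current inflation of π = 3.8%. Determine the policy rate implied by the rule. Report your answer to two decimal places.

4.05%

Output 1.1% below potential → ŷ = -1.1.
r = 0.3 + 2.8 + 1.5 × (3.8 − 2.8) + 0.5 × (-1.1)
   = 0.3 + 2.8 + 1.5 − 0.55 = 4.05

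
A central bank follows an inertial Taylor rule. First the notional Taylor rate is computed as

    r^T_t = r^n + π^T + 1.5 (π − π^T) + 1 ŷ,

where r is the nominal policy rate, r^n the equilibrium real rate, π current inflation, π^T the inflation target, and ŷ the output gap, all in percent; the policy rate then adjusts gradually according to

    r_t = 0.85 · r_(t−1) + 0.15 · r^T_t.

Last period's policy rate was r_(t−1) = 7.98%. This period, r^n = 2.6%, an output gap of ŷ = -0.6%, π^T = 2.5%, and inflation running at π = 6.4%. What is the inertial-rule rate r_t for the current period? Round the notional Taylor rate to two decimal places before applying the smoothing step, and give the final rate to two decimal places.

8.34%

r^T_t = 2.6 + 2.5 + 1.5 × (6.4 − 2.5) + 1 × (-0.6)
   = 2.6 + 2.5 + 5.85 − 0.6 = 10.35
r_t = 0.85 × 7.98 + 0.15 × 10.35 = 6.783 + 1.5525 = 8.34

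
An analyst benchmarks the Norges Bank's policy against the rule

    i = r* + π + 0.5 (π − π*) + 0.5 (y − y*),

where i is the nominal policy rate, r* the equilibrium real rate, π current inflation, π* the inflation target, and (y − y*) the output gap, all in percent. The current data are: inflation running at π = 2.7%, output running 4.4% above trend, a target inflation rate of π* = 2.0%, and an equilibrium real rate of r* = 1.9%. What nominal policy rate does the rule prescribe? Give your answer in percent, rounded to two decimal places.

Output 4.4% above potential → (y − y*) = 4.4.
i = 1.9 + 2.7 + 0.5 × (2.7 − 2.0) + 0.5 × 4.4
   = 1.9 + 2.7 + 0.35 + 2.2 = 7.15

7.15%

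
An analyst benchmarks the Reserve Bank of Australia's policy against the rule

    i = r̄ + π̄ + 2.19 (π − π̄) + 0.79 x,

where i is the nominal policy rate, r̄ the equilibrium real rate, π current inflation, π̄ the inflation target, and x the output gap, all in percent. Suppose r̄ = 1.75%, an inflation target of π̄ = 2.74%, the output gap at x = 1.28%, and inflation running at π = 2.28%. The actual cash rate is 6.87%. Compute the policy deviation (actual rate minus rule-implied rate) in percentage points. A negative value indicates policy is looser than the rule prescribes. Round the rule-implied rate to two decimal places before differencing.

i = 1.75 + 2.74 + 2.19 × (2.28 − 2.74) + 0.79 × 1.28
   = 1.75 + 2.74 − 1.0074 + 1.0112 = 4.49
Deviation = 6.87 − 4.49 = 2.38 pp.

2.38 pp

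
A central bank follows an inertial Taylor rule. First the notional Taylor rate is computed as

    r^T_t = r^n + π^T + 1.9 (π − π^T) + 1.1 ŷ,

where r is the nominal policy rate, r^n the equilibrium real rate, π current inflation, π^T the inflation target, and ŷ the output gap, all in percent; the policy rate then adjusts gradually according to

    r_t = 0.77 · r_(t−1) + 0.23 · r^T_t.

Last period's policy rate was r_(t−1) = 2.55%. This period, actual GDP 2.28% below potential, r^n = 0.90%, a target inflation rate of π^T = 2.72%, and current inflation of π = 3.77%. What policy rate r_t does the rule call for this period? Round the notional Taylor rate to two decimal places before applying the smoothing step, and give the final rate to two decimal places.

Output 2.28% below potential → ŷ = -2.28.
r^T_t = 0.90 + 2.72 + 1.9 × (3.77 − 2.72) + 1.1 × (-2.28)
   = 0.90 + 2.72 + 1.995 − 2.508 = 3.11
r_t = 0.77 × 2.55 + 0.23 × 3.11 = 1.9635 + 0.7153 = 2.68

2.68%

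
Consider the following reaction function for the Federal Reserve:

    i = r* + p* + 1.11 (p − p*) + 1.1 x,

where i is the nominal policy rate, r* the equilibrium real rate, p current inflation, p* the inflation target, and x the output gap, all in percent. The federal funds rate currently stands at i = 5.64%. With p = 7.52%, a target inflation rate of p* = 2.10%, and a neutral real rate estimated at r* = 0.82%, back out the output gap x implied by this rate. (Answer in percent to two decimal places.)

-3.00%

1.1 x = 5.64 − 0.82 − 2.10 − 1.11 × (7.52 − 2.10) = -3.2962
x = -3.2962 / 1.1 = -3.00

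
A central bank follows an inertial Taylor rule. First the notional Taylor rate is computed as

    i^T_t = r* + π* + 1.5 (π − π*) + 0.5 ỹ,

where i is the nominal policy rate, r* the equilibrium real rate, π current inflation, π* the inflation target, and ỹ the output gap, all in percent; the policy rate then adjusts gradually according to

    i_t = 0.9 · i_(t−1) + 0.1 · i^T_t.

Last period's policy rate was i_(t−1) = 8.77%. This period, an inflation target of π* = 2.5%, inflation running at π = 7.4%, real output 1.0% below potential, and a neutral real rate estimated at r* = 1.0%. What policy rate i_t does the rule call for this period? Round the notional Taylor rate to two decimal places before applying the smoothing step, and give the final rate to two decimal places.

8.93%

Output 1.0% below potential → ỹ = -1.0.
i^T_t = 1.0 + 2.5 + 1.5 × (7.4 − 2.5) + 0.5 × (-1.0)
   = 1.0 + 2.5 + 7.35 − 0.5 = 10.35
i_t = 0.9 × 8.77 + 0.1 × 10.35 = 7.893 + 1.035 = 8.93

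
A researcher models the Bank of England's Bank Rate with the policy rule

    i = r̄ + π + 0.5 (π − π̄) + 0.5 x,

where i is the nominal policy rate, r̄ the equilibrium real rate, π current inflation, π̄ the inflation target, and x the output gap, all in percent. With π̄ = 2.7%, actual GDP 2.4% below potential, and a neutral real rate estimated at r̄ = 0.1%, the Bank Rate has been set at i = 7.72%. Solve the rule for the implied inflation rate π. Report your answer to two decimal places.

Output 2.4% below potential → x = -2.4.
Collecting π: i = r̄ + (1 + 0.5) π − 0.5 π̄ + 0.5 x
1.5 π = 7.72 − 0.1 + 0.5 × 2.7 − 0.5 × (-2.4) = 10.17
π = 10.17 / 1.5 = 6.78

6.78%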